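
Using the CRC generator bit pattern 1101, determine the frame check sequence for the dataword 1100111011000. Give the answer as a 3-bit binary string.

010

Append 3 zeros: 1100111011000000. Divide by 1101 (XOR where the leading bit is 1):
  pos 0: 1100 XOR 1101 = 0001
  pos 3: 1111 XOR 1101 = 0010
  pos 5: 1001 XOR 1101 = 0100
  pos 6: 1001 XOR 1101 = 0100
  pos 7: 1000 XOR 1101 = 0101
  pos 8: 1010 XOR 1101 = 0111
  pos 9: 1110 XOR 1101 = 0011
  pos 11: 1100 XOR 1101 = 0001
Remainder (last 3 bits) = 010. This is the CRC / FCS.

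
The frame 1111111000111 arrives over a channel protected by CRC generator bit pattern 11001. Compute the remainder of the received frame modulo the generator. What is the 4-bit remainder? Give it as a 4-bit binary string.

Modulo-2 division of 1111111000111 by 11001:
  pos 0: 11111 XOR 11001 = 00110
  pos 2: 11011 XOR 11001 = 00010
  pos 5: 10000 XOR 11001 = 01001
  pos 6: 10011 XOR 11001 = 01010
  pos 7: 10101 XOR 11001 = 01100
  pos 8: 11001 XOR 11001 = 00000
Remainder = 0000 (zero — the frame passes the CRC check).

0000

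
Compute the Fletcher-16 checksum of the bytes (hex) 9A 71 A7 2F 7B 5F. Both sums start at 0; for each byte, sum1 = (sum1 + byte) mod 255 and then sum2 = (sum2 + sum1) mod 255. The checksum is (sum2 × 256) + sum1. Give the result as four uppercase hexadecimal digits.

Running sums (mod 255):
  after byte 0 (9A): sum1=154, sum2=154
  after byte 1 (71): sum1=12, sum2=166
  after byte 2 (A7): sum1=179, sum2=90
  after byte 3 (2F): sum1=226, sum2=61
  after byte 4 (7B): sum1=94, sum2=155
  after byte 5 (5F): sum1=189, sum2=89
Checksum = sum2·256 + sum1 = 89·256 + 189 = 22973 = 0x59BD.

59BD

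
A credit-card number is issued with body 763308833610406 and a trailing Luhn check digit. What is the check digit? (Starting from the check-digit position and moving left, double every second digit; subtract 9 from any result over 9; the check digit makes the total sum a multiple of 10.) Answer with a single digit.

7

Partial digits right→left: 6 0 4 0 1 6 3 3 8 8 0 3 3 6 7
Double every second digit counting from the check-digit position (so the 1st, 3rd, 5th, ... of the partial from the right).
  doubled (with −9 where >9): 3 8 2 6 7 0 6 5 → sum 37
  kept as-is: 0 0 6 3 8 3 6 → sum 26
Total = 37 + 26 = 63.
Check digit = (10 − (63 mod 10)) mod 10 = 7.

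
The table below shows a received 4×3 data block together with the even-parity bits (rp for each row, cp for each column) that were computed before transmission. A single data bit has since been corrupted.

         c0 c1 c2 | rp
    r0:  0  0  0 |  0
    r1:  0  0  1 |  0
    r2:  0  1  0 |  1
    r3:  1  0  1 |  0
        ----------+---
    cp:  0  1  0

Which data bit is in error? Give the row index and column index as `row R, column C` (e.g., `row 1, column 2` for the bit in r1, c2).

row 1, column 0

Recompute each row's even parity and compare to rp:
  r0: data parity 0, sent rp 0 → ok
  r1: data parity 1, sent rp 0 → mismatch
  r2: data parity 1, sent rp 1 → ok
  r3: data parity 0, sent rp 0 → ok
Recompute each column's even parity and compare to cp:
  c0: data parity 1, sent cp 0 → mismatch
  c1: data parity 1, sent cp 1 → ok
  c2: data parity 0, sent cp 0 → ok
Exactly one row (r1) and one column (c0) fail → the flipped bit is at their intersection.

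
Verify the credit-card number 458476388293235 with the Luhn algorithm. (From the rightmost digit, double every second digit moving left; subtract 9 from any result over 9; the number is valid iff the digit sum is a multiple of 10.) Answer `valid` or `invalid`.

From the right, keep odd positions and double even positions (subtract 9 from any doubled value over 9):
  doubled (positions 2,4,...): 6 6 4 7 3 8 1 → sum 35
  kept (positions 1,3,...): 5 2 9 8 3 7 8 4 → sum 46
Total = 81.
81 mod 10 = 1, so the number is invalid.

invalid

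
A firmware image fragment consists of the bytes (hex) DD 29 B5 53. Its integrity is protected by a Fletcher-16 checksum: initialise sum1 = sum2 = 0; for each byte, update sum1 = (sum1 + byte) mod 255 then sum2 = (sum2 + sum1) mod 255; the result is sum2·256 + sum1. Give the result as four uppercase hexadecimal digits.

Running sums (mod 255):
  after byte 0 (DD): sum1=221, sum2=221
  after byte 1 (29): sum1=7, sum2=228
  after byte 2 (B5): sum1=188, sum2=161
  after byte 3 (53): sum1=16, sum2=177
Checksum = sum2·256 + sum1 = 177·256 + 16 = 45328 = 0xB110.

B110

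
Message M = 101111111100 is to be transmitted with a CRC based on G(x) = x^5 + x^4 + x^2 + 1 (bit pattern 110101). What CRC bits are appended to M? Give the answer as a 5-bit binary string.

00100

Append 5 zeros: 10111111110000000. Divide by 110101 (XOR where the leading bit is 1):
  pos 0: 101111 XOR 110101 = 011010
  pos 1: 110101 XOR 110101 = 000000
  pos 7: 111000 XOR 110101 = 001101
  pos 9: 110100 XOR 110101 = 000001
Remainder (last 5 bits) = 00100. This is the CRC / FCS.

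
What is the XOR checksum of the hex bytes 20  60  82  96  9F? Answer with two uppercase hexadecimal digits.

XOR the bytes together:
  start with 0x20
  0x20 ⊕ 0x60 = 0x40
  0x40 ⊕ 0x82 = 0xC2
  0xC2 ⊕ 0x96 = 0x54
  0x54 ⊕ 0x9F = 0xCB

CB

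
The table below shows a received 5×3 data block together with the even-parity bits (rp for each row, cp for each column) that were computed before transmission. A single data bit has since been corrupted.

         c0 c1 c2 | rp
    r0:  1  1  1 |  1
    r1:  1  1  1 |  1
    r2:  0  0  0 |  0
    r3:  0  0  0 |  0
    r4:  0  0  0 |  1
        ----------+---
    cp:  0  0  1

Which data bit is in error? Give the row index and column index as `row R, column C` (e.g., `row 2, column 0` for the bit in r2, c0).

Recompute each row's even parity and compare to rp:
  r0: data parity 1, sent rp 1 → ok
  r1: data parity 1, sent rp 1 → ok
  r2: data parity 0, sent rp 0 → ok
  r3: data parity 0, sent rp 0 → ok
  r4: data parity 0, sent rp 1 → mismatch
Recompute each column's even parity and compare to cp:
  c0: data parity 0, sent cp 0 → ok
  c1: data parity 0, sent cp 0 → ok
  c2: data parity 0, sent cp 1 → mismatch
Exactly one row (r4) and one column (c2) fail → the flipped bit is at their intersection.

row 4, column 2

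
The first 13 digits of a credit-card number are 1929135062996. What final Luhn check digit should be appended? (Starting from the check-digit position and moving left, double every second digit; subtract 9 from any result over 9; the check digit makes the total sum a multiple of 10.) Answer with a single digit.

4

Partial digits right→left: 6 9 9 2 6 0 5 3 1 9 2 9 1
Double every second digit counting from the check-digit position (so the 1st, 3rd, 5th, ... of the partial from the right).
  doubled (with −9 where >9): 3 9 3 1 2 4 2 → sum 24
  kept as-is: 9 2 0 3 9 9 → sum 32
Total = 24 + 32 = 56.
Check digit = (10 − (56 mod 10)) mod 10 = 4.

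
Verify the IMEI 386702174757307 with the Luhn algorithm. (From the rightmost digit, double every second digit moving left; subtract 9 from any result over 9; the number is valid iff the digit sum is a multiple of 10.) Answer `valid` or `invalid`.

From the right, keep odd positions and double even positions (subtract 9 from any doubled value over 9):
  doubled (positions 2,4,...): 0 5 5 5 4 5 7 → sum 31
  kept (positions 1,3,...): 7 3 5 4 1 0 6 3 → sum 29
Total = 60.
60 mod 10 = 0, so the number is valid.

valid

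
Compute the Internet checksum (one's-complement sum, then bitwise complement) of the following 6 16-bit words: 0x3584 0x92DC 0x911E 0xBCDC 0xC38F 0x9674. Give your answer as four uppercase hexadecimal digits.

8F9F

One's-complement addition (fold any carry out of bit 15 back into bit 0):
  0x3584 + 0x92DC = 0x0C860
  0xC860 + 0x911E = 0x1597E → wrap carry → 0x597F
  0x597F + 0xBCDC = 0x1165B → wrap carry → 0x165C
  0x165C + 0xC38F = 0x0D9EB
  0xD9EB + 0x9674 = 0x1705F → wrap carry → 0x7060
One's-complement sum = 0x7060.
Checksum = ~0x7060 & 0xFFFF = 0x8F9F.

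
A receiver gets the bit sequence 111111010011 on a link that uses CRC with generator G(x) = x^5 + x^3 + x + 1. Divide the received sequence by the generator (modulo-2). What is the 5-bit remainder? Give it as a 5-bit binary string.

Modulo-2 division of 111111010011 by 101011:
  pos 0: 111111 XOR 101011 = 010100
  pos 1: 101000 XOR 101011 = 000011
  pos 5: 111001 XOR 101011 = 010010
  pos 6: 100101 XOR 101011 = 001110
Remainder = 01110 (nonzero — an error is detected).

01110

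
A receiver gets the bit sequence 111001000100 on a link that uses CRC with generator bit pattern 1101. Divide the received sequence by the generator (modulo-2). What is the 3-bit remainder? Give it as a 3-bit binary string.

100

Modulo-2 division of 111001000100 by 1101:
  pos 0: 1110 XOR 1101 = 0011
  pos 2: 1101 XOR 1101 = 0000
Remainder = 100 (nonzero — an error is detected).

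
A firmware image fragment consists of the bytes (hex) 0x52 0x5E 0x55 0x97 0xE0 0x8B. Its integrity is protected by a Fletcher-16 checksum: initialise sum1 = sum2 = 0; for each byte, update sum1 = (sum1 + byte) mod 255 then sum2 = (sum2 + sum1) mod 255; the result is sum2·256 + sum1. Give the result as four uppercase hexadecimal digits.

2F0A

Running sums (mod 255):
  after byte 0 (0x52): sum1=82, sum2=82
  after byte 1 (0x5E): sum1=176, sum2=3
  after byte 2 (0x55): sum1=6, sum2=9
  after byte 3 (0x97): sum1=157, sum2=166
  after byte 4 (0xE0): sum1=126, sum2=37
  after byte 5 (0x8B): sum1=10, sum2=47
Checksum = sum2·256 + sum1 = 47·256 + 10 = 12042 = 0x2F0A.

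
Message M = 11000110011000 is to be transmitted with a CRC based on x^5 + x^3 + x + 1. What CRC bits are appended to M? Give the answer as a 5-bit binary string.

Append 5 zeros: 1100011001100000000. Divide by 101011 (XOR where the leading bit is 1):
  pos 0: 110001 XOR 101011 = 011010
  pos 1: 110101 XOR 101011 = 011110
  pos 2: 111100 XOR 101011 = 010111
  pos 3: 101110 XOR 101011 = 000101
  pos 6: 101110 XOR 101011 = 000101
  pos 9: 101000 XOR 101011 = 000011
  pos 13: 110000 XOR 101011 = 011011
Remainder (last 5 bits) = 11011. This is the CRC / FCS.

11011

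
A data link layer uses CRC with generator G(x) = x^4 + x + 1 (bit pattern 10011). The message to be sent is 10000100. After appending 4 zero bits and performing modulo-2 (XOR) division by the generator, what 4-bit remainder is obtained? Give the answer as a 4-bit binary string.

0010

Append 4 zeros: 100001000000. Divide by 10011 (XOR where the leading bit is 1):
  pos 0: 10000 XOR 10011 = 00011
  pos 3: 11100 XOR 10011 = 01111
  pos 4: 11110 XOR 10011 = 01101
  pos 5: 11010 XOR 10011 = 01001
  pos 6: 10010 XOR 10011 = 00001
Remainder (last 4 bits) = 0010. This is the CRC / FCS.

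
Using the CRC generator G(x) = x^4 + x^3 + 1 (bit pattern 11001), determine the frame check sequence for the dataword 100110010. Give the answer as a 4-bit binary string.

Append 4 zeros: 1001100100000. Divide by 11001 (XOR where the leading bit is 1):
  pos 0: 10011 XOR 11001 = 01010
  pos 1: 10100 XOR 11001 = 01101
  pos 2: 11010 XOR 11001 = 00011
  pos 5: 11100 XOR 11001 = 00101
  pos 7: 10100 XOR 11001 = 01101
  pos 8: 11010 XOR 11001 = 00011
Remainder (last 4 bits) = 0011. This is the CRC / FCS.

0011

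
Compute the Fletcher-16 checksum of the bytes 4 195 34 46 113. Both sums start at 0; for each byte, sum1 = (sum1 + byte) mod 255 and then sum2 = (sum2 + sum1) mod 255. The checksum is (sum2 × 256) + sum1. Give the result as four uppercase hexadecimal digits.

5789

Running sums (mod 255):
  after byte 0 (4): sum1=4, sum2=4
  after byte 1 (195): sum1=199, sum2=203
  after byte 2 (34): sum1=233, sum2=181
  after byte 3 (46): sum1=24, sum2=205
  after byte 4 (113): sum1=137, sum2=87
Checksum = sum2·256 + sum1 = 87·256 + 137 = 22409 = 0x5789.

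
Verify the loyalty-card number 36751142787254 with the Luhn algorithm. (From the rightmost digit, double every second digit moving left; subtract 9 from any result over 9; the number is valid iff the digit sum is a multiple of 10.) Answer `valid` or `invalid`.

valid

From the right, keep odd positions and double even positions (subtract 9 from any doubled value over 9):
  doubled (positions 2,4,...): 1 5 5 8 2 5 6 → sum 32
  kept (positions 1,3,...): 4 2 8 2 1 5 6 → sum 28
Total = 60.
60 mod 10 = 0, so the number is valid.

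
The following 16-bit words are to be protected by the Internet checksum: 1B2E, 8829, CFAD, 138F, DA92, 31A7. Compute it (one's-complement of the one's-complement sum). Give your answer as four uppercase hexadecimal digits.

6D31

One's-complement addition (fold any carry out of bit 15 back into bit 0):
  0x1B2E + 0x8829 = 0x0A357
  0xA357 + 0xCFAD = 0x17304 → wrap carry → 0x7305
  0x7305 + 0x138F = 0x08694
  0x8694 + 0xDA92 = 0x16126 → wrap carry → 0x6127
  0x6127 + 0x31A7 = 0x092CE
One's-complement sum = 0x92CE.
Checksum = ~0x92CE & 0xFFFF = 0x6D31.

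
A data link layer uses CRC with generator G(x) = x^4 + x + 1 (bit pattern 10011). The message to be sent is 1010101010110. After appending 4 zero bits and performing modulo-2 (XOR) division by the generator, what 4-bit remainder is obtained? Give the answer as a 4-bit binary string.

1100

Append 4 zeros: 10101010101100000. Divide by 10011 (XOR where the leading bit is 1):
  pos 0: 10101 XOR 10011 = 00110
  pos 2: 11001 XOR 10011 = 01010
  pos 3: 10100 XOR 10011 = 00111
  pos 5: 11110 XOR 10011 = 01101
  pos 6: 11011 XOR 10011 = 01000
  pos 7: 10001 XOR 10011 = 00010
  pos 10: 10000 XOR 10011 = 00011
Remainder (last 4 bits) = 1100. This is the CRC / FCS.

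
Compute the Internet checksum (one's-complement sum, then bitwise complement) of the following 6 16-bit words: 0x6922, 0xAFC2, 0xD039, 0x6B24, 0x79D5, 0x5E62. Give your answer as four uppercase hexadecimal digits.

D384

One's-complement addition (fold any carry out of bit 15 back into bit 0):
  0x6922 + 0xAFC2 = 0x118E4 → wrap carry → 0x18E5
  0x18E5 + 0xD039 = 0x0E91E
  0xE91E + 0x6B24 = 0x15442 → wrap carry → 0x5443
  0x5443 + 0x79D5 = 0x0CE18
  0xCE18 + 0x5E62 = 0x12C7A → wrap carry → 0x2C7B
One's-complement sum = 0x2C7B.
Checksum = ~0x2C7B & 0xFFFF = 0xD384.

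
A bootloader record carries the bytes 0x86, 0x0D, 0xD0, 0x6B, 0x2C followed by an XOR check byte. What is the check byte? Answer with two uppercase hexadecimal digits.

1C

XOR the bytes together:
  start with 0x86
  0x86 ⊕ 0x0D = 0x8B
  0x8B ⊕ 0xD0 = 0x5B
  0x5B ⊕ 0x6B = 0x30
  0x30 ⊕ 0x2C = 0x1C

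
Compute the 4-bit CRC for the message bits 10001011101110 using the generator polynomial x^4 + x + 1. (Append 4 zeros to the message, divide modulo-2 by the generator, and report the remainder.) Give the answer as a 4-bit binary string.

Append 4 zeros: 100010111011100000. Divide by 10011 (XOR where the leading bit is 1):
  pos 0: 10001 XOR 10011 = 00010
  pos 3: 10011 XOR 10011 = 00000
  pos 8: 10111 XOR 10011 = 00100
  pos 10: 10000 XOR 10011 = 00011
  pos 13: 11000 XOR 10011 = 01011
Remainder (last 4 bits) = 1011. This is the CRC / FCS.

1011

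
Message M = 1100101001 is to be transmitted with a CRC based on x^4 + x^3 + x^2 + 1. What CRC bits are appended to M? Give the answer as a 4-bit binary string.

0001

Append 4 zeros: 11001010010000. Divide by 11101 (XOR where the leading bit is 1):
  pos 0: 11001 XOR 11101 = 00100
  pos 2: 10001 XOR 11101 = 01100
  pos 3: 11000 XOR 11101 = 00101
  pos 5: 10101 XOR 11101 = 01000
  pos 6: 10000 XOR 11101 = 01101
  pos 7: 11010 XOR 11101 = 00111
  pos 9: 11100 XOR 11101 = 00001
Remainder (last 4 bits) = 0001. This is the CRC / FCS.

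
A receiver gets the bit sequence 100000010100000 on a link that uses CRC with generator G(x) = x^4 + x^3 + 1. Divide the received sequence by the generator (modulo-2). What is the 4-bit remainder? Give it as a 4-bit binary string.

0000

Modulo-2 division of 100000010100000 by 11001:
  pos 0: 10000 XOR 11001 = 01001
  pos 1: 10010 XOR 11001 = 01011
  pos 2: 10110 XOR 11001 = 01111
  pos 3: 11111 XOR 11001 = 00110
  pos 5: 11001 XOR 11001 = 00000
Remainder = 0000 (zero — the frame passes the CRC check).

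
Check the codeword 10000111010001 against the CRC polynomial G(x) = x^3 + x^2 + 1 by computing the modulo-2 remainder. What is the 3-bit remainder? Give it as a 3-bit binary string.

Modulo-2 division of 10000111010001 by 1101:
  pos 0: 1000 XOR 1101 = 0101
  pos 1: 1010 XOR 1101 = 0111
  pos 2: 1111 XOR 1101 = 0010
  pos 4: 1011 XOR 1101 = 0110
  pos 5: 1100 XOR 1101 = 0001
  pos 8: 1100 XOR 1101 = 0001
Remainder = 101 (nonzero — an error is detected).

101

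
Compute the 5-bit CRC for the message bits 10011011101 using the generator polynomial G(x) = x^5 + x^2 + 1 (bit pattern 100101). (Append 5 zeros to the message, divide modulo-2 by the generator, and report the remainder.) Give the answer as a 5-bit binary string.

10000

Append 5 zeros: 1001101110100000. Divide by 100101 (XOR where the leading bit is 1):
  pos 0: 100110 XOR 100101 = 000011
  pos 4: 111110 XOR 100101 = 011011
  pos 5: 110111 XOR 100101 = 010010
  pos 6: 100100 XOR 100101 = 000001
Remainder (last 5 bits) = 10000. This is the CRC / FCS.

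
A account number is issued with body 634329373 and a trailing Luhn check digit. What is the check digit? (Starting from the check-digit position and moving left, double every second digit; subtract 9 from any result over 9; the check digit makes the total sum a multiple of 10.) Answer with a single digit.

1

Partial digits right→left: 3 7 3 9 2 3 4 3 6
Double every second digit counting from the check-digit position (so the 1st, 3rd, 5th, ... of the partial from the right).
  doubled (with −9 where >9): 6 6 4 8 3 → sum 27
  kept as-is: 7 9 3 3 → sum 22
Total = 27 + 22 = 49.
Check digit = (10 − (49 mod 10)) mod 10 = 1.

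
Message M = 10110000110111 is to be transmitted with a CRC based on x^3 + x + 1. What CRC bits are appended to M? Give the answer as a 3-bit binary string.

Append 3 zeros: 10110000110111000. Divide by 1011 (XOR where the leading bit is 1):
  pos 0: 1011 XOR 1011 = 0000
  pos 8: 1101 XOR 1011 = 0110
  pos 9: 1101 XOR 1011 = 0110
  pos 10: 1101 XOR 1011 = 0110
  pos 11: 1100 XOR 1011 = 0111
  pos 12: 1110 XOR 1011 = 0101
  pos 13: 1010 XOR 1011 = 0001
Remainder (last 3 bits) = 001. This is the CRC / FCS.

001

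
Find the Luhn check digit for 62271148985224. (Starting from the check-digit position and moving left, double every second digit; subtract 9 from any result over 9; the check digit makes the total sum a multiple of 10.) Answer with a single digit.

Partial digits right→left: 4 2 2 5 8 9 8 4 1 1 7 2 2 6
Double every second digit counting from the check-digit position (so the 1st, 3rd, 5th, ... of the partial from the right).
  doubled (with −9 where >9): 8 4 7 7 2 5 4 → sum 37
  kept as-is: 2 5 9 4 1 2 6 → sum 29
Total = 37 + 29 = 66.
Check digit = (10 − (66 mod 10)) mod 10 = 4.

4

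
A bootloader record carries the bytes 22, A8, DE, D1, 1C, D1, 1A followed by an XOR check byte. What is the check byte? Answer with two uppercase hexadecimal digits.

52

XOR the bytes together:
  start with 0x22
  0x22 ⊕ 0xA8 = 0x8A
  0x8A ⊕ 0xDE = 0x54
  0x54 ⊕ 0xD1 = 0x85
  0x85 ⊕ 0x1C = 0x99
  0x99 ⊕ 0xD1 = 0x48
  0x48 ⊕ 0x1A = 0x52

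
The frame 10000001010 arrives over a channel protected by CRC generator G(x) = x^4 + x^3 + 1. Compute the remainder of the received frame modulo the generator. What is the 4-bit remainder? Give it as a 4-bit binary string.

0000

Modulo-2 division of 10000001010 by 11001:
  pos 0: 10000 XOR 11001 = 01001
  pos 1: 10010 XOR 11001 = 01011
  pos 2: 10110 XOR 11001 = 01111
  pos 3: 11111 XOR 11001 = 00110
  pos 5: 11001 XOR 11001 = 00000
Remainder = 0000 (zero — the frame passes the CRC check).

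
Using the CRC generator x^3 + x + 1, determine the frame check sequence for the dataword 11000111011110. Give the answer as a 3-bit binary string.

Append 3 zeros: 11000111011110000. Divide by 1011 (XOR where the leading bit is 1):
  pos 0: 1100 XOR 1011 = 0111
  pos 1: 1110 XOR 1011 = 0101
  pos 2: 1011 XOR 1011 = 0000
  pos 6: 1101 XOR 1011 = 0110
  pos 7: 1101 XOR 1011 = 0110
  pos 8: 1101 XOR 1011 = 0110
  pos 9: 1101 XOR 1011 = 0110
  pos 10: 1100 XOR 1011 = 0111
  pos 11: 1110 XOR 1011 = 0101
  pos 12: 1010 XOR 1011 = 0001
Remainder (last 3 bits) = 010. This is the CRC / FCS.

010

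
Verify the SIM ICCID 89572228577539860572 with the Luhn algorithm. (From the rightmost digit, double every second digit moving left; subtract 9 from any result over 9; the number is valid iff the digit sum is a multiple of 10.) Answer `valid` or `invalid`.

From the right, keep odd positions and double even positions (subtract 9 from any doubled value over 9):
  doubled (positions 2,4,...): 5 0 7 6 5 1 4 4 1 7 → sum 40
  kept (positions 1,3,...): 2 5 6 9 5 7 8 2 7 9 → sum 60
Total = 100.
100 mod 10 = 0, so the number is valid.

valid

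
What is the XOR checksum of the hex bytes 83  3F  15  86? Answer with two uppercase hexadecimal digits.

2F

XOR the bytes together:
  start with 0x83
  0x83 ⊕ 0x3F = 0xBC
  0xBC ⊕ 0x15 = 0xA9
  0xA9 ⊕ 0x86 = 0x2F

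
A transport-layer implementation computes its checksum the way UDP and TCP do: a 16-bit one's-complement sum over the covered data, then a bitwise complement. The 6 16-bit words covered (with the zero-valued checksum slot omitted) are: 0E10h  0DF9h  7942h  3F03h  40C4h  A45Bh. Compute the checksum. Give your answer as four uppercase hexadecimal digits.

4691

One's-complement addition (fold any carry out of bit 15 back into bit 0):
  0x0E10 + 0x0DF9 = 0x01C09
  0x1C09 + 0x7942 = 0x0954B
  0x954B + 0x3F03 = 0x0D44E
  0xD44E + 0x40C4 = 0x11512 → wrap carry → 0x1513
  0x1513 + 0xA45B = 0x0B96E
One's-complement sum = 0xB96E.
Checksum = ~0xB96E & 0xFFFF = 0x4691.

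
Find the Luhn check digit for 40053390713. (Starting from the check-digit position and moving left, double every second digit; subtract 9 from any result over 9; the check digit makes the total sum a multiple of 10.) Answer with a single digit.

Partial digits right→left: 3 1 7 0 9 3 3 5 0 0 4
Double every second digit counting from the check-digit position (so the 1st, 3rd, 5th, ... of the partial from the right).
  doubled (with −9 where >9): 6 5 9 6 0 8 → sum 34
  kept as-is: 1 0 3 5 0 → sum 9
Total = 34 + 9 = 43.
Check digit = (10 − (43 mod 10)) mod 10 = 7.

7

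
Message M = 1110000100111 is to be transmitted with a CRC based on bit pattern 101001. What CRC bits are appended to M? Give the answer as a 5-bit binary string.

Append 5 zeros: 111000010011100000. Divide by 101001 (XOR where the leading bit is 1):
  pos 0: 111000 XOR 101001 = 010001
  pos 1: 100010 XOR 101001 = 001011
  pos 3: 101110 XOR 101001 = 000111
  pos 6: 111011 XOR 101001 = 010010
  pos 7: 100101 XOR 101001 = 001100
  pos 9: 110000 XOR 101001 = 011001
  pos 10: 110010 XOR 101001 = 011011
  pos 11: 110110 XOR 101001 = 011111
  pos 12: 111110 XOR 101001 = 010111
Remainder (last 5 bits) = 10111. This is the CRC / FCS.

10111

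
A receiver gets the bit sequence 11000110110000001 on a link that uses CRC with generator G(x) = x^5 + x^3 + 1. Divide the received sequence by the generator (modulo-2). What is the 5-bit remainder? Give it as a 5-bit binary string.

00000

Modulo-2 division of 11000110110000001 by 101001:
  pos 0: 110001 XOR 101001 = 011000
  pos 1: 110001 XOR 101001 = 011000
  pos 2: 110000 XOR 101001 = 011001
  pos 3: 110011 XOR 101001 = 011010
  pos 4: 110101 XOR 101001 = 011100
  pos 5: 111000 XOR 101001 = 010001
  pos 6: 100010 XOR 101001 = 001011
  pos 8: 101100 XOR 101001 = 000101
  pos 11: 101001 XOR 101001 = 000000
Remainder = 00000 (zero — the frame passes the CRC check).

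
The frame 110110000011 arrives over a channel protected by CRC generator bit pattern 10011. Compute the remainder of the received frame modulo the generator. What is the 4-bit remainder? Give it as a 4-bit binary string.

0100

Modulo-2 division of 110110000011 by 10011:
  pos 0: 11011 XOR 10011 = 01000
  pos 1: 10000 XOR 10011 = 00011
  pos 4: 11000 XOR 10011 = 01011
  pos 5: 10110 XOR 10011 = 00101
  pos 7: 10111 XOR 10011 = 00100
Remainder = 0100 (nonzero — an error is detected).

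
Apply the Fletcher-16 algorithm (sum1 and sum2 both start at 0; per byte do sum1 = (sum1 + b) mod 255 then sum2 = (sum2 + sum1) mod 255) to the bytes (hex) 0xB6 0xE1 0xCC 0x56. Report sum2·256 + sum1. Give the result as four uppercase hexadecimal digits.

70BB

Running sums (mod 255):
  after byte 0 (0xB6): sum1=182, sum2=182
  after byte 1 (0xE1): sum1=152, sum2=79
  after byte 2 (0xCC): sum1=101, sum2=180
  after byte 3 (0x56): sum1=187, sum2=112
Checksum = sum2·256 + sum1 = 112·256 + 187 = 28859 = 0x70BB.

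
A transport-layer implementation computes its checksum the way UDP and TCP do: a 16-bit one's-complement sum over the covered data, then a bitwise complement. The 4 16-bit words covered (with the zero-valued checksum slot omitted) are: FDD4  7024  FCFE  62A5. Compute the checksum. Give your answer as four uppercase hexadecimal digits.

3262

One's-complement addition (fold any carry out of bit 15 back into bit 0):
  0xFDD4 + 0x7024 = 0x16DF8 → wrap carry → 0x6DF9
  0x6DF9 + 0xFCFE = 0x16AF7 → wrap carry → 0x6AF8
  0x6AF8 + 0x62A5 = 0x0CD9D
One's-complement sum = 0xCD9D.
Checksum = ~0xCD9D & 0xFFFF = 0x3262.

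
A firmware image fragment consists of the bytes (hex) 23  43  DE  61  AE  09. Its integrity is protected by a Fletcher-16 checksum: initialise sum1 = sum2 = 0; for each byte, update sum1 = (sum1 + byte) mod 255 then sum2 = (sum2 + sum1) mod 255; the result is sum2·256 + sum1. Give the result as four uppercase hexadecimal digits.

Running sums (mod 255):
  after byte 0 (23): sum1=35, sum2=35
  after byte 1 (43): sum1=102, sum2=137
  after byte 2 (DE): sum1=69, sum2=206
  after byte 3 (61): sum1=166, sum2=117
  after byte 4 (AE): sum1=85, sum2=202
  after byte 5 (09): sum1=94, sum2=41
Checksum = sum2·256 + sum1 = 41·256 + 94 = 10590 = 0x295E.

295E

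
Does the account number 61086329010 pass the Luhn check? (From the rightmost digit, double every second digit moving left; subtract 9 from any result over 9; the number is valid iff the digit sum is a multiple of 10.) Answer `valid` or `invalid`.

From the right, keep odd positions and double even positions (subtract 9 from any doubled value over 9):
  doubled (positions 2,4,...): 2 9 6 7 2 → sum 26
  kept (positions 1,3,...): 0 0 2 6 0 6 → sum 14
Total = 40.
40 mod 10 = 0, so the number is valid.

valid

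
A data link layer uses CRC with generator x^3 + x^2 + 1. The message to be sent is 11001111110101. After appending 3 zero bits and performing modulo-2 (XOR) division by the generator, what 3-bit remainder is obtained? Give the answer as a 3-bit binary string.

Append 3 zeros: 11001111110101000. Divide by 1101 (XOR where the leading bit is 1):
  pos 0: 1100 XOR 1101 = 0001
  pos 3: 1111 XOR 1101 = 0010
  pos 5: 1011 XOR 1101 = 0110
  pos 6: 1101 XOR 1101 = 0000
  pos 11: 1010 XOR 1101 = 0111
  pos 12: 1110 XOR 1101 = 0011
Remainder (last 3 bits) = 110. This is the CRC / FCS.

110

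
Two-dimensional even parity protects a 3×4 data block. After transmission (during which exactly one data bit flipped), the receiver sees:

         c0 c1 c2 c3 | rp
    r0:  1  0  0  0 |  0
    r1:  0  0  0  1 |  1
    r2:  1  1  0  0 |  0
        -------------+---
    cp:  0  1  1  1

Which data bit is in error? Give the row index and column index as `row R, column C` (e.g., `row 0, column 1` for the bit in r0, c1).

row 0, column 2

Recompute each row's even parity and compare to rp:
  r0: data parity 1, sent rp 0 → mismatch
  r1: data parity 1, sent rp 1 → ok
  r2: data parity 0, sent rp 0 → ok
Recompute each column's even parity and compare to cp:
  c0: data parity 0, sent cp 0 → ok
  c1: data parity 1, sent cp 1 → ok
  c2: data parity 0, sent cp 1 → mismatch
  c3: data parity 1, sent cp 1 → ok
Exactly one row (r0) and one column (c2) fail → the flipped bit is at their intersection.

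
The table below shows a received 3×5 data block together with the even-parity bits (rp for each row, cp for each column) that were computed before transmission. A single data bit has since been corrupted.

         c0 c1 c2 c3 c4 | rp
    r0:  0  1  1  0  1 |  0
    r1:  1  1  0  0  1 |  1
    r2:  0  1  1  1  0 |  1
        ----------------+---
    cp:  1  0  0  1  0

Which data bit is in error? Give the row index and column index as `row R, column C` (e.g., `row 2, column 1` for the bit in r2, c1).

Recompute each row's even parity and compare to rp:
  r0: data parity 1, sent rp 0 → mismatch
  r1: data parity 1, sent rp 1 → ok
  r2: data parity 1, sent rp 1 → ok
Recompute each column's even parity and compare to cp:
  c0: data parity 1, sent cp 1 → ok
  c1: data parity 1, sent cp 0 → mismatch
  c2: data parity 0, sent cp 0 → ok
  c3: data parity 1, sent cp 1 → ok
  c4: data parity 0, sent cp 0 → ok
Exactly one row (r0) and one column (c1) fail → the flipped bit is at their intersection.

row 0, column 1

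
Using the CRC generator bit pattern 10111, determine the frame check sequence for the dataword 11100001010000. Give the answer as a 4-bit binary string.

0100

Append 4 zeros: 111000010100000000. Divide by 10111 (XOR where the leading bit is 1):
  pos 0: 11100 XOR 10111 = 01011
  pos 1: 10110 XOR 10111 = 00001
  pos 5: 10101 XOR 10111 = 00010
  pos 8: 10000 XOR 10111 = 00111
  pos 10: 11100 XOR 10111 = 01011
  pos 11: 10110 XOR 10111 = 00001
Remainder (last 4 bits) = 0100. This is the CRC / FCS.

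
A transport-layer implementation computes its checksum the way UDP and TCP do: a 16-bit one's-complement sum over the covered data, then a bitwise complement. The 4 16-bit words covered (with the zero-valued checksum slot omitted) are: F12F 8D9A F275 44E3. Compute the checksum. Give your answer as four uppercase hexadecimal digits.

49DC

One's-complement addition (fold any carry out of bit 15 back into bit 0):
  0xF12F + 0x8D9A = 0x17EC9 → wrap carry → 0x7ECA
  0x7ECA + 0xF275 = 0x1713F → wrap carry → 0x7140
  0x7140 + 0x44E3 = 0x0B623
One's-complement sum = 0xB623.
Checksum = ~0xB623 & 0xFFFF = 0x49DC.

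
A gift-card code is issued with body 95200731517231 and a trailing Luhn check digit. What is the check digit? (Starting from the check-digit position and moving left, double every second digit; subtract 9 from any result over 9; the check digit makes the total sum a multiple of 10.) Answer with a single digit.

5

Partial digits right→left: 1 3 2 7 1 5 1 3 7 0 0 2 5 9
Double every second digit counting from the check-digit position (so the 1st, 3rd, 5th, ... of the partial from the right).
  doubled (with −9 where >9): 2 4 2 2 5 0 1 → sum 16
  kept as-is: 3 7 5 3 0 2 9 → sum 29
Total = 16 + 29 = 45.
Check digit = (10 − (45 mod 10)) mod 10 = 5.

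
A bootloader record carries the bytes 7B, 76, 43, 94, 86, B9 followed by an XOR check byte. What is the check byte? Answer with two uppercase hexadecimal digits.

XOR the bytes together:
  start with 0x7B
  0x7B ⊕ 0x76 = 0x0D
  0x0D ⊕ 0x43 = 0x4E
  0x4E ⊕ 0x94 = 0xDA
  0xDA ⊕ 0x86 = 0x5C
  0x5C ⊕ 0xB9 = 0xE5

E5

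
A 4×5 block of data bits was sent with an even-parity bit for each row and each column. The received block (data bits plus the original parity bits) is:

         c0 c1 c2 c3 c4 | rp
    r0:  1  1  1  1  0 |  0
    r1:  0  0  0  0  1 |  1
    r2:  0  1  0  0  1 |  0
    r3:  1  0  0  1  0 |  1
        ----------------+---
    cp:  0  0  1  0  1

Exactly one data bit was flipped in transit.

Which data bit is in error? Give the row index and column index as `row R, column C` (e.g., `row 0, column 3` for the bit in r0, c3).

row 3, column 4

Recompute each row's even parity and compare to rp:
  r0: data parity 0, sent rp 0 → ok
  r1: data parity 1, sent rp 1 → ok
  r2: data parity 0, sent rp 0 → ok
  r3: data parity 0, sent rp 1 → mismatch
Recompute each column's even parity and compare to cp:
  c0: data parity 0, sent cp 0 → ok
  c1: data parity 0, sent cp 0 → ok
  c2: data parity 1, sent cp 1 → ok
  c3: data parity 0, sent cp 0 → ok
  c4: data parity 0, sent cp 1 → mismatch
Exactly one row (r3) and one column (c4) fail → the flipped bit is at their intersection.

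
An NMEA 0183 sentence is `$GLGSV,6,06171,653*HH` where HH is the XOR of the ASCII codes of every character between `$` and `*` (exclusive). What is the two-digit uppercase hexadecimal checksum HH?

52

XOR the ASCII codes of the payload characters:
  'G' = 0x47 → acc = 0x47
  'L' = 0x4C → acc = 0x0B
  'G' = 0x47 → acc = 0x4C
  'S' = 0x53 → acc = 0x1F
  'V' = 0x56 → acc = 0x49
  ',' = 0x2C → acc = 0x65
  '6' = 0x36 → acc = 0x53
  ',' = 0x2C → acc = 0x7F
  '0' = 0x30 → acc = 0x4F
  '6' = 0x36 → acc = 0x79
  '1' = 0x31 → acc = 0x48
  '7' = 0x37 → acc = 0x7F
  '1' = 0x31 → acc = 0x4E
  ',' = 0x2C → acc = 0x62
  '6' = 0x36 → acc = 0x54
  '5' = 0x35 → acc = 0x61
  '3' = 0x33 → acc = 0x52
Checksum = 0x52.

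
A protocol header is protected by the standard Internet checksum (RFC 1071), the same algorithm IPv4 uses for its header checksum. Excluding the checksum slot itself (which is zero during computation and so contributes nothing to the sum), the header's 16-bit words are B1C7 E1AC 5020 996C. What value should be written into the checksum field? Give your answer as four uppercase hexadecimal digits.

82FE

One's-complement addition (fold any carry out of bit 15 back into bit 0):
  0xB1C7 + 0xE1AC = 0x19373 → wrap carry → 0x9374
  0x9374 + 0x5020 = 0x0E394
  0xE394 + 0x996C = 0x17D00 → wrap carry → 0x7D01
One's-complement sum = 0x7D01.
Checksum = ~0x7D01 & 0xFFFF = 0x82FE.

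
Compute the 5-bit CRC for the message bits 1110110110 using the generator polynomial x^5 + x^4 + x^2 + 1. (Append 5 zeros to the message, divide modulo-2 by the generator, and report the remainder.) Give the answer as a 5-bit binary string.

00001

Append 5 zeros: 111011011000000. Divide by 110101 (XOR where the leading bit is 1):
  pos 0: 111011 XOR 110101 = 001110
  pos 2: 111001 XOR 110101 = 001100
  pos 4: 110010 XOR 110101 = 000111
  pos 7: 111000 XOR 110101 = 001101
  pos 9: 110100 XOR 110101 = 000001
Remainder (last 5 bits) = 00001. This is the CRC / FCS.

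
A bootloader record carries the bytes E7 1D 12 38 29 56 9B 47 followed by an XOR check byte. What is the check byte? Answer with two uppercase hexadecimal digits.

XOR the bytes together:
  start with 0xE7
  0xE7 ⊕ 0x1D = 0xFA
  0xFA ⊕ 0x12 = 0xE8
  0xE8 ⊕ 0x38 = 0xD0
  0xD0 ⊕ 0x29 = 0xF9
  0xF9 ⊕ 0x56 = 0xAF
  0xAF ⊕ 0x9B = 0x34
  0x34 ⊕ 0x47 = 0x73

73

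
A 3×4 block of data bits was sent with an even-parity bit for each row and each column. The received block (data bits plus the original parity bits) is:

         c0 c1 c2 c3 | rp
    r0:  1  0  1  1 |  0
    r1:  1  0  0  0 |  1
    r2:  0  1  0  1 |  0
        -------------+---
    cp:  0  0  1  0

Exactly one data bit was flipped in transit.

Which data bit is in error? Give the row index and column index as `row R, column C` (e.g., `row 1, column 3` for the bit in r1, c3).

Recompute each row's even parity and compare to rp:
  r0: data parity 1, sent rp 0 → mismatch
  r1: data parity 1, sent rp 1 → ok
  r2: data parity 0, sent rp 0 → ok
Recompute each column's even parity and compare to cp:
  c0: data parity 0, sent cp 0 → ok
  c1: data parity 1, sent cp 0 → mismatch
  c2: data parity 1, sent cp 1 → ok
  c3: data parity 0, sent cp 0 → ok
Exactly one row (r0) and one column (c1) fail → the flipped bit is at their intersection.

row 0, column 1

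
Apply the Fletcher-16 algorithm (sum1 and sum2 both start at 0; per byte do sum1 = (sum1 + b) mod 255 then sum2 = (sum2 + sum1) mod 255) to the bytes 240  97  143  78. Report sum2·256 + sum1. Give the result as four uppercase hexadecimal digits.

5530

Running sums (mod 255):
  after byte 0 (240): sum1=240, sum2=240
  after byte 1 (97): sum1=82, sum2=67
  after byte 2 (143): sum1=225, sum2=37
  after byte 3 (78): sum1=48, sum2=85
Checksum = sum2·256 + sum1 = 85·256 + 48 = 21808 = 0x5530.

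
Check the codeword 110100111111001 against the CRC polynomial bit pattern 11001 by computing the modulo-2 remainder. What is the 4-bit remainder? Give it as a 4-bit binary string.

Modulo-2 division of 110100111111001 by 11001:
  pos 0: 11010 XOR 11001 = 00011
  pos 3: 11011 XOR 11001 = 00010
  pos 6: 10111 XOR 11001 = 01110
  pos 7: 11101 XOR 11001 = 00100
  pos 9: 10000 XOR 11001 = 01001
  pos 10: 10011 XOR 11001 = 01010
Remainder = 1010 (nonzero — an error is detected).

1010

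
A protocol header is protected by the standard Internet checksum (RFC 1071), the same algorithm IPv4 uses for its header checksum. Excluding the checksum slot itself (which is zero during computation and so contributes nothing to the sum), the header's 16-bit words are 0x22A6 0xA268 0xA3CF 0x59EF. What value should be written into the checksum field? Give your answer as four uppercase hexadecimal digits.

3D32

One's-complement addition (fold any carry out of bit 15 back into bit 0):
  0x22A6 + 0xA268 = 0x0C50E
  0xC50E + 0xA3CF = 0x168DD → wrap carry → 0x68DE
  0x68DE + 0x59EF = 0x0C2CD
One's-complement sum = 0xC2CD.
Checksum = ~0xC2CD & 0xFFFF = 0x3D32.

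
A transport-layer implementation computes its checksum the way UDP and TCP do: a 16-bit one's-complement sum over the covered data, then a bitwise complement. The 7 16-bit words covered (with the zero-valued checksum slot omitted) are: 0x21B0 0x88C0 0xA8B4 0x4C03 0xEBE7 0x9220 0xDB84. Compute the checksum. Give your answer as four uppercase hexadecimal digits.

One's-complement addition (fold any carry out of bit 15 back into bit 0):
  0x21B0 + 0x88C0 = 0x0AA70
  0xAA70 + 0xA8B4 = 0x15324 → wrap carry → 0x5325
  0x5325 + 0x4C03 = 0x09F28
  0x9F28 + 0xEBE7 = 0x18B0F → wrap carry → 0x8B10
  0x8B10 + 0x9220 = 0x11D30 → wrap carry → 0x1D31
  0x1D31 + 0xDB84 = 0x0F8B5
One's-complement sum = 0xF8B5.
Checksum = ~0xF8B5 & 0xFFFF = 0x074A.

074A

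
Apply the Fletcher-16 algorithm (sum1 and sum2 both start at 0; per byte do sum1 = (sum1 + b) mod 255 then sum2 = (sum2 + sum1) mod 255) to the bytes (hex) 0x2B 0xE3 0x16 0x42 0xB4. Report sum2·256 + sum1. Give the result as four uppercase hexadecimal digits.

E21C

Running sums (mod 255):
  after byte 0 (0x2B): sum1=43, sum2=43
  after byte 1 (0xE3): sum1=15, sum2=58
  after byte 2 (0x16): sum1=37, sum2=95
  after byte 3 (0x42): sum1=103, sum2=198
  after byte 4 (0xB4): sum1=28, sum2=226
Checksum = sum2·256 + sum1 = 226·256 + 28 = 57884 = 0xE21C.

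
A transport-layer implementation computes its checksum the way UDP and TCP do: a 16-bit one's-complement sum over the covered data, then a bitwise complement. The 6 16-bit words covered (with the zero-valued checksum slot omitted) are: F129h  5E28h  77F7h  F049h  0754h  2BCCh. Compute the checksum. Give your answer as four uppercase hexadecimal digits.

One's-complement addition (fold any carry out of bit 15 back into bit 0):
  0xF129 + 0x5E28 = 0x14F51 → wrap carry → 0x4F52
  0x4F52 + 0x77F7 = 0x0C749
  0xC749 + 0xF049 = 0x1B792 → wrap carry → 0xB793
  0xB793 + 0x0754 = 0x0BEE7
  0xBEE7 + 0x2BCC = 0x0EAB3
One's-complement sum = 0xEAB3.
Checksum = ~0xEAB3 & 0xFFFF = 0x154C.

154C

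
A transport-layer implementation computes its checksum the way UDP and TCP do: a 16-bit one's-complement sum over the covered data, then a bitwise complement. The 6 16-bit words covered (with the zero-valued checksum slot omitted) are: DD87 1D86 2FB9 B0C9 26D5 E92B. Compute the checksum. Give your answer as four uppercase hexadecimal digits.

146E

One's-complement addition (fold any carry out of bit 15 back into bit 0):
  0xDD87 + 0x1D86 = 0x0FB0D
  0xFB0D + 0x2FB9 = 0x12AC6 → wrap carry → 0x2AC7
  0x2AC7 + 0xB0C9 = 0x0DB90
  0xDB90 + 0x26D5 = 0x10265 → wrap carry → 0x0266
  0x0266 + 0xE92B = 0x0EB91
One's-complement sum = 0xEB91.
Checksum = ~0xEB91 & 0xFFFF = 0x146E.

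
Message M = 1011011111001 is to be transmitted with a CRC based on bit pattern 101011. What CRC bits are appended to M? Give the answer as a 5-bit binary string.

Append 5 zeros: 101101111100100000. Divide by 101011 (XOR where the leading bit is 1):
  pos 0: 101101 XOR 101011 = 000110
  pos 3: 110111 XOR 101011 = 011100
  pos 4: 111001 XOR 101011 = 010010
  pos 5: 100100 XOR 101011 = 001111
  pos 7: 111101 XOR 101011 = 010110
  pos 8: 101100 XOR 101011 = 000111
  pos 11: 111000 XOR 101011 = 010011
  pos 12: 100110 XOR 101011 = 001101
Remainder (last 5 bits) = 01101. This is the CRC / FCS.

01101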